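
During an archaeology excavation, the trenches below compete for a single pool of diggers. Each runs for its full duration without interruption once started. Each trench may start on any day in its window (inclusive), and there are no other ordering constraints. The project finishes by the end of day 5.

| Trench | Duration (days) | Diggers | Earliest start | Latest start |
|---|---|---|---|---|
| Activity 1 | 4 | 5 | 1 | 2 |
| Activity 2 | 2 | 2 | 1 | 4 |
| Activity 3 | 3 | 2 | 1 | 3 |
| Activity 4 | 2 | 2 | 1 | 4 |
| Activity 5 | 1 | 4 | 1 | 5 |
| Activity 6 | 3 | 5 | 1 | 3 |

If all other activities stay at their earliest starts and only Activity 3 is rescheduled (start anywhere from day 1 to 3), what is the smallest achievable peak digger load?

18

Activity 3@1: d1:20  d2:16  d3:12  d4:5  d5:0 → peak 20
Activity 3@2: d1:18  d2:16  d3:12  d4:7  d5:0 → peak 18
Activity 3@3: d1:18  d2:14  d3:12  d4:7  d5:2 → peak 18
Best is Activity 3@2, peak 18.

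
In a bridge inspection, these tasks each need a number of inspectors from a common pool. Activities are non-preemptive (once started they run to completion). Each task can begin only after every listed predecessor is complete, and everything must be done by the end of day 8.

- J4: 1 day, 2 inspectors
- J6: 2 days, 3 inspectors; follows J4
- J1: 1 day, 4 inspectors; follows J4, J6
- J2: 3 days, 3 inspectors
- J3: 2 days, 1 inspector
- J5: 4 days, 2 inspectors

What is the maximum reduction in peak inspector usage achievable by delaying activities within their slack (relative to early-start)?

4

Early-start peak: d1:8  d2:9  d3:8  d4:6  d5:0  d6:0  d7:0  d8:0 ⇒ 9.
Leveled (J4@1, J6@2, J1@4, J2@5, J3@1, J5@5): d1:3  d2:4  d3:3  d4:4  d5:5  d6:5  d7:5  d8:2 ⇒ 5.
Reduction 9 − 5 = 4.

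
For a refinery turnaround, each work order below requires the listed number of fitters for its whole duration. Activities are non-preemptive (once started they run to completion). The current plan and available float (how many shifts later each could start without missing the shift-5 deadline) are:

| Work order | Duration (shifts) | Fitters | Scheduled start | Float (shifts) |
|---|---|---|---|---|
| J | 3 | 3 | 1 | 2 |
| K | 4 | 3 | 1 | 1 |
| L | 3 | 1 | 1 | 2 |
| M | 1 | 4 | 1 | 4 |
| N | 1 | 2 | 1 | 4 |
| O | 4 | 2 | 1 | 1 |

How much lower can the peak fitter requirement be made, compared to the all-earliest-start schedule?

6

Early-start peak: s1:15  s2:9  s3:9  s4:5  s5:0 ⇒ 15.
Leveled (J@1, K@1, L@1, M@4, N@1, O@2): s1:9  s2:9  s3:9  s4:9  s5:2 ⇒ 9.
Reduction 15 − 9 = 6.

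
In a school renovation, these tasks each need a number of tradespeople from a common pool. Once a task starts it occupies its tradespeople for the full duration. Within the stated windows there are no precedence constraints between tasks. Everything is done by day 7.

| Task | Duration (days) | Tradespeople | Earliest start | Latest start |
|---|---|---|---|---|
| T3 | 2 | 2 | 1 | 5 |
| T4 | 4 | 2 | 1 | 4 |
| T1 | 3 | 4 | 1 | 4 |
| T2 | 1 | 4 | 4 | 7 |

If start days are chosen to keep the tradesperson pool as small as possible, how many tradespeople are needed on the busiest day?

6

Early-start (T3@1, T4@1, T1@1, T2@4) gives peak 8: d1:8  d2:8  d3:6  d4:6  d5:0  d6:0  d7:0.
Shift T1→3, T2→6.
Schedule T3@1, T4@1, T1@3, T2@6: d1:4  d2:4  d3:6  d4:6  d5:4  d6:4  d7:0 — peak 6.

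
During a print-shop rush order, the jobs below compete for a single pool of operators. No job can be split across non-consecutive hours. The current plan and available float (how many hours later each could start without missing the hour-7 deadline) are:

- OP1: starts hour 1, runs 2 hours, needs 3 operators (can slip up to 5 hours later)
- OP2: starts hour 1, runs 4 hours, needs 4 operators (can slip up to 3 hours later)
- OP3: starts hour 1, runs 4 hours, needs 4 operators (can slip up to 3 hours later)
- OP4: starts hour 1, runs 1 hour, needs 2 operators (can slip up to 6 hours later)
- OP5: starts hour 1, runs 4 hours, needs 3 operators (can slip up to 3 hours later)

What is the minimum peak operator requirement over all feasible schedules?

11

Early-start (OP1@1, OP2@1, OP3@1, OP4@1, OP5@1) gives peak 16: h1:16  h2:14  h3:11  h4:11  h5:0  h6:0  h7:0.
Shift OP4→3, OP5→4.
Schedule OP1@1, OP2@1, OP3@1, OP4@3, OP5@4: h1:11  h2:11  h3:10  h4:11  h5:3  h6:3  h7:3 — peak 11.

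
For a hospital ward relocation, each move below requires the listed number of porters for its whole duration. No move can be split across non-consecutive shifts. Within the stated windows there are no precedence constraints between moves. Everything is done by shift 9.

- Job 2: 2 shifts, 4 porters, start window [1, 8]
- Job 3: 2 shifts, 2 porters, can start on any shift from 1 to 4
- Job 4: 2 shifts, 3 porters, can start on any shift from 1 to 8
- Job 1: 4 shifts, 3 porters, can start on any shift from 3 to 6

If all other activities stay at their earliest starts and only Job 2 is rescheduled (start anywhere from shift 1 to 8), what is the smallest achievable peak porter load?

Job 2@1: s1:9  s2:9  s3:3  s4:3  s5:3  s6:3  s7:0  s8:0  s9:0 → peak 9
Job 2@2: s1:5  s2:9  s3:7  s4:3  s5:3  s6:3  s7:0  s8:0  s9:0 → peak 9
Job 2@3: s1:5  s2:5  s3:7  s4:7  s5:3  s6:3  s7:0  s8:0  s9:0 → peak 7
Job 2@4: s1:5  s2:5  s3:3  s4:7  s5:7  s6:3  s7:0  s8:0  s9:0 → peak 7
Job 2@5: s1:5  s2:5  s3:3  s4:3  s5:7  s6:7  s7:0  s8:0  s9:0 → peak 7
Job 2@6: s1:5  s2:5  s3:3  s4:3  s5:3  s6:7  s7:4  s8:0  s9:0 → peak 7
Job 2@7: s1:5  s2:5  s3:3  s4:3  s5:3  s6:3  s7:4  s8:4  s9:0 → peak 5
Job 2@8: s1:5  s2:5  s3:3  s4:3  s5:3  s6:3  s7:0  s8:4  s9:4 → peak 5
Best is Job 2@7, peak 5.

5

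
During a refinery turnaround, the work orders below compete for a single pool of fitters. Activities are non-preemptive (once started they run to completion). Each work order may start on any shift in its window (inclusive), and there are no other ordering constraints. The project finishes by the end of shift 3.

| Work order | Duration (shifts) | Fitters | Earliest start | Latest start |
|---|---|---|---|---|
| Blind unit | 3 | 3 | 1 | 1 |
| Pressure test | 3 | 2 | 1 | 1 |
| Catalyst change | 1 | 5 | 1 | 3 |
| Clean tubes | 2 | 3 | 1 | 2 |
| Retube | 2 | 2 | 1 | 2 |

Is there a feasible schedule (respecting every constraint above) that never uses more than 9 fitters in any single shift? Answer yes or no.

no

Total fitter-shifts = 30; over 3 shifts the average is 30/3 > 9, so some shift must exceed 9.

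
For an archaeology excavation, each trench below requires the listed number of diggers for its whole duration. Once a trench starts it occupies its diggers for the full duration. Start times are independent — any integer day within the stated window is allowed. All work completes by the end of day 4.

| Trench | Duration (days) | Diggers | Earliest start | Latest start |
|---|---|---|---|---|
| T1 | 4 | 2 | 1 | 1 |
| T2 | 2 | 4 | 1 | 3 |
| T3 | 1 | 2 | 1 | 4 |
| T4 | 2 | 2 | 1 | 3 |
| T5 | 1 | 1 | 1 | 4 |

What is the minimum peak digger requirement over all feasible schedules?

Early-start (T1@1, T2@1, T3@1, T4@1, T5@1) gives peak 11: d1:11  d2:8  d3:2  d4:2.
Shift T3→3, T4→3, T5→4.
Schedule T1@1, T2@1, T3@3, T4@3, T5@4: d1:6  d2:6  d3:6  d4:5 — peak 6.
Total digger-days = 23 over 4 days ⇒ peak ≥ ⌈23/4⌉ = 6, so 6 is optimal.

6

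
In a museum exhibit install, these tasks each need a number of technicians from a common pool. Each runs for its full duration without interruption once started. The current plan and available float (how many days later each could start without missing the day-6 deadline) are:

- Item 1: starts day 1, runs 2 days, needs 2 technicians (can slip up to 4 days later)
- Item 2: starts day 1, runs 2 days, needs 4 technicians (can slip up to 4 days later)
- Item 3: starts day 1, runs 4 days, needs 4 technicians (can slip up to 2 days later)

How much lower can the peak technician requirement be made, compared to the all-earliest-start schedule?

Early-start peak: d1:10  d2:10  d3:4  d4:4  d5:0  d6:0 ⇒ 10.
Leveled (Item 1@1, Item 2@1, Item 3@3): d1:6  d2:6  d3:4  d4:4  d5:4  d6:4 ⇒ 6.
Reduction 10 − 6 = 4.

4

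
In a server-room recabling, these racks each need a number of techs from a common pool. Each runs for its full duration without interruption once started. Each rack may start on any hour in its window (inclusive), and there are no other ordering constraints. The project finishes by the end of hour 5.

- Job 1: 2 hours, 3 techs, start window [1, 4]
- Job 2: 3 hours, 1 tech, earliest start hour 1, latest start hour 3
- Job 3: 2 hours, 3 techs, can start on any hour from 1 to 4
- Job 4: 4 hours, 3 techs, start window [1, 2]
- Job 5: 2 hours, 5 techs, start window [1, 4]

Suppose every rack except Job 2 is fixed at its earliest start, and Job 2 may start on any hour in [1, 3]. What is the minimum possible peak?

Job 2@1: h1:15  h2:15  h3:4  h4:3  h5:0 → peak 15
Job 2@2: h1:14  h2:15  h3:4  h4:4  h5:0 → peak 15
Job 2@3: h1:14  h2:14  h3:4  h4:4  h5:1 → peak 14
Best is Job 2@3, peak 14.

14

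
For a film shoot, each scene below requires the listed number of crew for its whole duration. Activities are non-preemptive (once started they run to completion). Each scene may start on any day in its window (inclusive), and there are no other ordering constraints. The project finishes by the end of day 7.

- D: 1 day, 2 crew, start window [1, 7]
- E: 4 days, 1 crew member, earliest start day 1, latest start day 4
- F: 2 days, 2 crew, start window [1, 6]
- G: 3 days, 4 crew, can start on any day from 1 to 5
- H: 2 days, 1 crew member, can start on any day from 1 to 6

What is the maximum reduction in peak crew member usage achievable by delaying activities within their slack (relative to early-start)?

Early-start peak: d1:10  d2:8  d3:5  d4:1  d5:0  d6:0  d7:0 ⇒ 10.
Leveled (D@1, E@1, F@2, G@5, H@1): d1:4  d2:4  d3:3  d4:1  d5:4  d6:4  d7:4 ⇒ 4.
Reduction 10 − 4 = 6.

6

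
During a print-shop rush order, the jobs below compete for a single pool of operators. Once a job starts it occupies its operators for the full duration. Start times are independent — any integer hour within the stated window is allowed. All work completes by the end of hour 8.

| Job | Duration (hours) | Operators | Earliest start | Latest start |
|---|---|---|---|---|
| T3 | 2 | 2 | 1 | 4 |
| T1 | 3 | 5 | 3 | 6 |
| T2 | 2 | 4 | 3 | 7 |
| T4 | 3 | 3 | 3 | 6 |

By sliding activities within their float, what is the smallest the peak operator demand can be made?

7

Early-start (T3@1, T1@3, T2@3, T4@3) gives peak 12: h1:2  h2:2  h3:12  h4:12  h5:8  h6:0  h7:0  h8:0.
Shift T2→6, T4→6.
Schedule T3@1, T1@3, T2@6, T4@6: h1:2  h2:2  h3:5  h4:5  h5:5  h6:7  h7:7  h8:3 — peak 7.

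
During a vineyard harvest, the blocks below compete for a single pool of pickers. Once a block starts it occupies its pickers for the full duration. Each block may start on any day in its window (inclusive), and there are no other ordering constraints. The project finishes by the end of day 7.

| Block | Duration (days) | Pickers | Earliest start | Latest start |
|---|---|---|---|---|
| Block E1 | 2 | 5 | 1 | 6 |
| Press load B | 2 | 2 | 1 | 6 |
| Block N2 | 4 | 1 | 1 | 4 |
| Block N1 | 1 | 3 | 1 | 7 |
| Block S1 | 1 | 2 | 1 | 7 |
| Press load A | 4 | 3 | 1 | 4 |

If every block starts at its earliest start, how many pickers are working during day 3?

4

At early start, day 3 has: Block N2, Press load A.
Demand: 1 + 3 = 4.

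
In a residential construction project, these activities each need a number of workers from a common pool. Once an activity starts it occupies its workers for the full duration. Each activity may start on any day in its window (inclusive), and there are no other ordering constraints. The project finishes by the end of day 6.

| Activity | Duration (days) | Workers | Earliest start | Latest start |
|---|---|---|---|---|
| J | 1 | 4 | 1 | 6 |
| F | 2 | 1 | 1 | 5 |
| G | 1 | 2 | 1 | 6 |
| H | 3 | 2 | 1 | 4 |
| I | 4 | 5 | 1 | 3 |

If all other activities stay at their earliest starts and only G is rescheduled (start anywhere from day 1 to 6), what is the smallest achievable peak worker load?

12

G@1: d1:14  d2:8  d3:7  d4:5  d5:0  d6:0 → peak 14
G@2: d1:12  d2:10  d3:7  d4:5  d5:0  d6:0 → peak 12
G@3: d1:12  d2:8  d3:9  d4:5  d5:0  d6:0 → peak 12
G@4: d1:12  d2:8  d3:7  d4:7  d5:0  d6:0 → peak 12
G@5: d1:12  d2:8  d3:7  d4:5  d5:2  d6:0 → peak 12
G@6: d1:12  d2:8  d3:7  d4:5  d5:0  d6:2 → peak 12
Best is G@2, peak 12.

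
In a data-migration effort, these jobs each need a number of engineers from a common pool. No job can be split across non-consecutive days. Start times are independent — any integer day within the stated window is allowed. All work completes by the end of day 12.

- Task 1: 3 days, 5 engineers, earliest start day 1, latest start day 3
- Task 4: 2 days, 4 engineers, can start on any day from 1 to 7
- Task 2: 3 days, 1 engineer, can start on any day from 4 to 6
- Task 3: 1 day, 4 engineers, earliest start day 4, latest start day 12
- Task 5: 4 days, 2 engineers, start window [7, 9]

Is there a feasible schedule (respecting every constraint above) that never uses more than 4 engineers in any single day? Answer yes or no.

The minimum achievable peak is 5; 4 < 5, so no feasible schedule stays within the cap.

no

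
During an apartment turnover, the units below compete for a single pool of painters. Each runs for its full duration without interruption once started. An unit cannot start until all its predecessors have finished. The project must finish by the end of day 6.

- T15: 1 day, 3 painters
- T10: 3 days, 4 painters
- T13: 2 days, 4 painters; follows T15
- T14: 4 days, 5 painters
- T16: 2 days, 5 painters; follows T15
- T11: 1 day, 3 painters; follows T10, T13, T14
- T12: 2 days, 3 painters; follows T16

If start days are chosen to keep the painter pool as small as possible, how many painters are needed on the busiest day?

Early-start (T15@1, T10@1, T13@2, T14@1, T16@2, T11@5, T12@4) gives peak 18: d1:12  d2:18  d3:18  d4:8  d5:6  d6:0.
Shift T13→4, T11→6.
Schedule T15@1, T10@1, T13@4, T14@1, T16@2, T11@6, T12@4: d1:12  d2:14  d3:14  d4:12  d5:7  d6:3 — peak 14.

14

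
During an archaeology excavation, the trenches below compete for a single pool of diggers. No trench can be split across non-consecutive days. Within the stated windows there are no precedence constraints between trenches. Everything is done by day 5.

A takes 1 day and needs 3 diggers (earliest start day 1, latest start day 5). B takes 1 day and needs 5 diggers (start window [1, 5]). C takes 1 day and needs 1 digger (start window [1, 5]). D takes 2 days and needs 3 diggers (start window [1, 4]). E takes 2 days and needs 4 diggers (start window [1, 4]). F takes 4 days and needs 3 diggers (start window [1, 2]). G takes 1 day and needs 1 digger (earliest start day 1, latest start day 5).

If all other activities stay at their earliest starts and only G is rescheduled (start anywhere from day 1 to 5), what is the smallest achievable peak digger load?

19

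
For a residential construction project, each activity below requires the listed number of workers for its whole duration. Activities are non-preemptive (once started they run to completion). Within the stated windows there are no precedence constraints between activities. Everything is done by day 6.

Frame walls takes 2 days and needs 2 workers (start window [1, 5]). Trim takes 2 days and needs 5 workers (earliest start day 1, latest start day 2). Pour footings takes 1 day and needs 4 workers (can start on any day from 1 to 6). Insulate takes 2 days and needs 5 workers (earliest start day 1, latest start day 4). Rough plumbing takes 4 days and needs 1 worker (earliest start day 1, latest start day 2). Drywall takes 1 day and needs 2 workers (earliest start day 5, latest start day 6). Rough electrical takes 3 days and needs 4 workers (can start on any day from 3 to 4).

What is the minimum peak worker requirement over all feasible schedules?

10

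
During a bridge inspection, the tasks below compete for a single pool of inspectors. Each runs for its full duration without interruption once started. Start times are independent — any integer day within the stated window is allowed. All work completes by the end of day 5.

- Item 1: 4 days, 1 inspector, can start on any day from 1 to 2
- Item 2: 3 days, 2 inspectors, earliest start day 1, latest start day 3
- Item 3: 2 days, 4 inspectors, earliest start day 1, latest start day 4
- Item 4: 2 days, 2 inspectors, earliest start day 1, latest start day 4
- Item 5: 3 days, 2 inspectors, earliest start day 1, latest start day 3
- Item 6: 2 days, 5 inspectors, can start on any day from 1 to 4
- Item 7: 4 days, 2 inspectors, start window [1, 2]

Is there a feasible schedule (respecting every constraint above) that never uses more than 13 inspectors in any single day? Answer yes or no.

Schedule Item 1@1, Item 2@1, Item 3@1, Item 4@1, Item 5@3, Item 6@4, Item 7@1: d1:11  d2:11  d3:7  d4:10  d5:7 — peak 11 ≤ 13.

yes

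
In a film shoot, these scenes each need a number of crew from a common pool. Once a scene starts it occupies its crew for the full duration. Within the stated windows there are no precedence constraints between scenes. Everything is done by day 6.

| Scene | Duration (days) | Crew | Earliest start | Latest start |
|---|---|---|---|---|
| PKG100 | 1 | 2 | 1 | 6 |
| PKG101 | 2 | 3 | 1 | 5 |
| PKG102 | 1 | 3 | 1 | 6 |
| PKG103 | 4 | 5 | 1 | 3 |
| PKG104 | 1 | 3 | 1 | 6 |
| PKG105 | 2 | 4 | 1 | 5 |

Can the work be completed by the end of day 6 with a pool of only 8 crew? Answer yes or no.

yes

Schedule PKG100@1, PKG101@2, PKG102@4, PKG103@1, PKG104@5, PKG105@5: d1:7  d2:8  d3:8  d4:8  d5:7  d6:4 — peak 8 ≤ 8.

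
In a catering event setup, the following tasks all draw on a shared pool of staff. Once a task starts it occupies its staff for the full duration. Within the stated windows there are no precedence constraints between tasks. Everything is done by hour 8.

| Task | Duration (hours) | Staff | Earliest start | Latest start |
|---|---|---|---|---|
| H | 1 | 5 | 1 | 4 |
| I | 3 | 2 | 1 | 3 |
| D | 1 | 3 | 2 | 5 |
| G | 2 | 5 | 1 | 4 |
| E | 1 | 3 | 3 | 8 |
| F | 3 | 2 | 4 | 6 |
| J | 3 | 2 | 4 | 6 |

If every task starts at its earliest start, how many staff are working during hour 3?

5

At early start, hour 3 has: I, E.
Demand: 2 + 3 = 5.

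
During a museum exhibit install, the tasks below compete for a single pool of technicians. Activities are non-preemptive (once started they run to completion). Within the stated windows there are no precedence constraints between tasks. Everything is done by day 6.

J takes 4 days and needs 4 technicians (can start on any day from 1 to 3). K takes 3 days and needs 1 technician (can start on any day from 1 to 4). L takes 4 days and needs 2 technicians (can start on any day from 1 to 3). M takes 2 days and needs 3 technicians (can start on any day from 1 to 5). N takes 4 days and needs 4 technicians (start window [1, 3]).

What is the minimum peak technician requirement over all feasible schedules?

11

Early-start (J@1, K@1, L@1, M@1, N@1) gives peak 14: d1:14  d2:14  d3:11  d4:10  d5:0  d6:0.
Shift N→3.
Schedule J@1, K@1, L@1, M@1, N@3: d1:10  d2:10  d3:11  d4:10  d5:4  d6:4 — peak 11.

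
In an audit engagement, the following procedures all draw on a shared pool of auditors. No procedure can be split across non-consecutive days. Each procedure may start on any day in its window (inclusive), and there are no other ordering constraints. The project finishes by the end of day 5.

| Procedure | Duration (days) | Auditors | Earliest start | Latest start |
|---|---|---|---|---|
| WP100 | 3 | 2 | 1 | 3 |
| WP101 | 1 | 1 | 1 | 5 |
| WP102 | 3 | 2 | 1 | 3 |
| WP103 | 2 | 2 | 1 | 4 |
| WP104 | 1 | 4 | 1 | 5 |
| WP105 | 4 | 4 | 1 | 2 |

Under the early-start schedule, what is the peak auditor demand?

Early-start schedule: WP100@1, WP101@1, WP102@1, WP103@1, WP104@1, WP105@1.
Load per day: day 1: 15, day 2: 10, day 3: 8, day 4: 4, day 5: 0.
Peak is 15.

15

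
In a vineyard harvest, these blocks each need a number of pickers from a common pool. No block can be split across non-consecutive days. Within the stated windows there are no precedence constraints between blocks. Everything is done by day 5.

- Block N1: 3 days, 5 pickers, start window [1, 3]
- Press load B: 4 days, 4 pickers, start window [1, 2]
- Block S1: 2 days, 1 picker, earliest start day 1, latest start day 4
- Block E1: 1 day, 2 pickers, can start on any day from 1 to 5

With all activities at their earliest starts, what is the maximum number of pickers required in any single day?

Early-start schedule: Block N1@1, Press load B@1, Block S1@1, Block E1@1.
Load per day: day 1: 12, day 2: 10, day 3: 9, day 4: 4, day 5: 0.
Peak is 12.

12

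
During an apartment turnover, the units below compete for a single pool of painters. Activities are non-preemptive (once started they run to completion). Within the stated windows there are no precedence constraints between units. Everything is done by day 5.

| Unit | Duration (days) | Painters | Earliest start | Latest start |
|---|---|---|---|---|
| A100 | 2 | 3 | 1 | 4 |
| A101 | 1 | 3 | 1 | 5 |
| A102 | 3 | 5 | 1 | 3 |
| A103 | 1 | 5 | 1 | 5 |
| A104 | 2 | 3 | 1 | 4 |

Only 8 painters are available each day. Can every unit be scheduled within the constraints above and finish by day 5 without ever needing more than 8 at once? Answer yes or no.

yes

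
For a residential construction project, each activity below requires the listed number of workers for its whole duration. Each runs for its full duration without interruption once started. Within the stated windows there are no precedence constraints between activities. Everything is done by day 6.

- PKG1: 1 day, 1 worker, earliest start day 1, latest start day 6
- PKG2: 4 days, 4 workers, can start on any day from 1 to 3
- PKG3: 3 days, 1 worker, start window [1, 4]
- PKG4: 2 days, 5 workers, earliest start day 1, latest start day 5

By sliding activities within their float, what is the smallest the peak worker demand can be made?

5

Early-start (PKG1@1, PKG2@1, PKG3@1, PKG4@1) gives peak 11: d1:11  d2:10  d3:5  d4:4  d5:0  d6:0.
Shift PKG3→2, PKG4→5.
Schedule PKG1@1, PKG2@1, PKG3@2, PKG4@5: d1:5  d2:5  d3:5  d4:5  d5:5  d6:5 — peak 5.
Total worker-days = 30 over 6 days ⇒ peak ≥ ⌈30/6⌉ = 5, so 5 is optimal.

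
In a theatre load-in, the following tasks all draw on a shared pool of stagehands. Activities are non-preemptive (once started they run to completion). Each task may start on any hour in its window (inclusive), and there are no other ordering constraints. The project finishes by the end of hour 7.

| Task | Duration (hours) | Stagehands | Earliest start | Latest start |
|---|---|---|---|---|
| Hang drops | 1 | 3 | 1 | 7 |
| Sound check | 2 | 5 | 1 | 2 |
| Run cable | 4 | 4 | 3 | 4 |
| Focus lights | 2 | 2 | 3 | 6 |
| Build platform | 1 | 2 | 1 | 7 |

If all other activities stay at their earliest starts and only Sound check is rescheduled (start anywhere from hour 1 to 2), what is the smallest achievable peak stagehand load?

10

Sound check@1: h1:10  h2:5  h3:6  h4:6  h5:4  h6:4  h7:0 → peak 10
Sound check@2: h1:5  h2:5  h3:11  h4:6  h5:4  h6:4  h7:0 → peak 11
Best is Sound check@1, peak 10.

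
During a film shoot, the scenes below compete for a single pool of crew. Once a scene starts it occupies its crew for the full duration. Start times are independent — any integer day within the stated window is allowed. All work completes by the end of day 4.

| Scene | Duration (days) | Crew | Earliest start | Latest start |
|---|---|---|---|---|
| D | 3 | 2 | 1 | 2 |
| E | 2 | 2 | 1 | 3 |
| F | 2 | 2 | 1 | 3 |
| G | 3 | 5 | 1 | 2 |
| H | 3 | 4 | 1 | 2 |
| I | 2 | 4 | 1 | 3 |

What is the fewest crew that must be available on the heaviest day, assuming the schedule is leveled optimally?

Early-start (D@1, E@1, F@1, G@1, H@1, I@1) gives peak 19: d1:19  d2:19  d3:11  d4:0.
Shift I→3.
Schedule D@1, E@1, F@1, G@1, H@1, I@3: d1:15  d2:15  d3:15  d4:4 — peak 15.

15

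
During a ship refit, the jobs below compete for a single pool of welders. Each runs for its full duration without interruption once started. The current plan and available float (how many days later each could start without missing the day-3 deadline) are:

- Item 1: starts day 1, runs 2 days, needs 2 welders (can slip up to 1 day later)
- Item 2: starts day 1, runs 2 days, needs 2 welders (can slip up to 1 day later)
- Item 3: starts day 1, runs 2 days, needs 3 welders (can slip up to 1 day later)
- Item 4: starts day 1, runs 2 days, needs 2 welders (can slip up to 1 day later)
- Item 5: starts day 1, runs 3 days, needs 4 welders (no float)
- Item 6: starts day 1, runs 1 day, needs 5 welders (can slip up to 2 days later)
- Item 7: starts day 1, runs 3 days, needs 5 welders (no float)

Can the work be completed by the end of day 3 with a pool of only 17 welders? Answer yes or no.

The minimum achievable peak is 18; 17 < 18, so no feasible schedule stays within the cap.

no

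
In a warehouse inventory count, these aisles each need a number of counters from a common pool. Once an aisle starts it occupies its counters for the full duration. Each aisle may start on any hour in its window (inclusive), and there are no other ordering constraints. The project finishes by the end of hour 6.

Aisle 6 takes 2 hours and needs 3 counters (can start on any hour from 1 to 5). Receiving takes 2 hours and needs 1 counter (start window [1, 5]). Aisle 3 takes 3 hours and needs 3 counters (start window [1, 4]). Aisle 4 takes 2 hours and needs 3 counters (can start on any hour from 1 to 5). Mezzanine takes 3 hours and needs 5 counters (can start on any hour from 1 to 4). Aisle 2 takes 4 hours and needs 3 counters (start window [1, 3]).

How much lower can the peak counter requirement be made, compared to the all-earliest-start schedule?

Early-start peak: h1:18  h2:18  h3:11  h4:3  h5:0  h6:0 ⇒ 18.
Leveled (Aisle 6@1, Receiving@1, Aisle 3@4, Aisle 4@4, Mezzanine@1, Aisle 2@3): h1:9  h2:9  h3:8  h4:9  h5:9  h6:6 ⇒ 9.
Reduction 18 − 9 = 9.

9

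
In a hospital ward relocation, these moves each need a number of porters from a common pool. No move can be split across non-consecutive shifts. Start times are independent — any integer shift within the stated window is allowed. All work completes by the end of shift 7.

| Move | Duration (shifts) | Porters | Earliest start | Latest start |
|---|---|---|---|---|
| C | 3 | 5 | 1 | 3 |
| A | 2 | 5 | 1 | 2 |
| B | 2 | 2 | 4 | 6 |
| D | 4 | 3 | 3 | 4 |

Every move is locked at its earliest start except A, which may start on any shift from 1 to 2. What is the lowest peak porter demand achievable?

10

A@1: s1:10  s2:10  s3:8  s4:5  s5:5  s6:3  s7:0 → peak 10
A@2: s1:5  s2:10  s3:13  s4:5  s5:5  s6:3  s7:0 → peak 13
Best is A@1, peak 10.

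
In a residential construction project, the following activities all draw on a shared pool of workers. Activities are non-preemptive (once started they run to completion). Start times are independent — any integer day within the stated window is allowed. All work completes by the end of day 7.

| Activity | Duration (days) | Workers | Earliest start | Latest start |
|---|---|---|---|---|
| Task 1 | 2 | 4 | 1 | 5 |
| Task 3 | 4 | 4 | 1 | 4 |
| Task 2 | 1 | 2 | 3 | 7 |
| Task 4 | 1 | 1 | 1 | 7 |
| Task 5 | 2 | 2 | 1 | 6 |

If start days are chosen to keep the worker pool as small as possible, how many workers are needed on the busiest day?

Early-start (Task 1@1, Task 3@1, Task 2@3, Task 4@1, Task 5@1) gives peak 11: d1:11  d2:10  d3:6  d4:4  d5:0  d6:0  d7:0.
Shift Task 3→3, Task 5→4.
Schedule Task 1@1, Task 3@3, Task 2@3, Task 4@1, Task 5@4: d1:5  d2:4  d3:6  d4:6  d5:6  d6:4  d7:0 — peak 6.

6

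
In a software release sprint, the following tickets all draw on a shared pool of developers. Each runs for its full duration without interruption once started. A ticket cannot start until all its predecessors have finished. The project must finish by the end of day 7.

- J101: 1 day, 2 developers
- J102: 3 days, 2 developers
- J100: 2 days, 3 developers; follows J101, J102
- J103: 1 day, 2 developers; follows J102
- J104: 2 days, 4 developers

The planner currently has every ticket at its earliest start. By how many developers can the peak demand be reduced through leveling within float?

3

Early-start peak: d1:8  d2:6  d3:2  d4:5  d5:3  d6:0  d7:0 ⇒ 8.
Leveled (J101@1, J102@1, J100@4, J103@4, J104@6): d1:4  d2:2  d3:2  d4:5  d5:3  d6:4  d7:4 ⇒ 5.
Reduction 8 − 5 = 3.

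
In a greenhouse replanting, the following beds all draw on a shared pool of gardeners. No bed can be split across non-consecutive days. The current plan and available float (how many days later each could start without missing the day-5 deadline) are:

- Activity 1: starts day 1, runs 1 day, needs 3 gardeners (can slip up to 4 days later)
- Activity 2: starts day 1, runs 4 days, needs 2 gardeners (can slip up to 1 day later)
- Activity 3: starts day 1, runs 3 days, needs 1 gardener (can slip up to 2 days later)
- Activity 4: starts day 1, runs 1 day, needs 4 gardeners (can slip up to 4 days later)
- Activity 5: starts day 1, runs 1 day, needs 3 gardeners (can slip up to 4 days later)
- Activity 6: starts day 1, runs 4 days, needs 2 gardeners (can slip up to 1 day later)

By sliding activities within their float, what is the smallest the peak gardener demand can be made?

7

Early-start (Activity 1@1, Activity 2@1, Activity 3@1, Activity 4@1, Activity 5@1, Activity 6@1) gives peak 15: d1:15  d2:5  d3:5  d4:4  d5:0.
Shift Activity 4→5, Activity 5→4, Activity 6→2.
Schedule Activity 1@1, Activity 2@1, Activity 3@1, Activity 4@5, Activity 5@4, Activity 6@2: d1:6  d2:5  d3:5  d4:7  d5:6 — peak 7.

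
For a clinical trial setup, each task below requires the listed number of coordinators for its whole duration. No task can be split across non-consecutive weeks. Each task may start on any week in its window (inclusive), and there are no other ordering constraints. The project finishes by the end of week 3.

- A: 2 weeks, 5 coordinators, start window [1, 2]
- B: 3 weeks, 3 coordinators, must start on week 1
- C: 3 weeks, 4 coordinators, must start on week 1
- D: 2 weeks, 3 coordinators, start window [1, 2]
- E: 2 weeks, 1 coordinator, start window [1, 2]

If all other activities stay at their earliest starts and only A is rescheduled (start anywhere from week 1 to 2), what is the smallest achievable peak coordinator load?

16

A@1: w1:16  w2:16  w3:7 → peak 16
A@2: w1:11  w2:16  w3:12 → peak 16
Best is A@1, peak 16.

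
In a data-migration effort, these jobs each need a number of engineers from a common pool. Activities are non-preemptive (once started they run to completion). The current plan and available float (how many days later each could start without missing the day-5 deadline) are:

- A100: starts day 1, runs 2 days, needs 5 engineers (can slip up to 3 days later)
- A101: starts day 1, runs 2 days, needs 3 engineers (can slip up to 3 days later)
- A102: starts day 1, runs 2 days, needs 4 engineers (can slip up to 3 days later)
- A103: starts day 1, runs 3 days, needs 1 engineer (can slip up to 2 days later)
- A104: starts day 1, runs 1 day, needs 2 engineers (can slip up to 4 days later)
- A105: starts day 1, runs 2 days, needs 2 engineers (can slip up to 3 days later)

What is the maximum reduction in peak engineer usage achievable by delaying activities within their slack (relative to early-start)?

Early-start peak: d1:17  d2:15  d3:1  d4:0  d5:0 ⇒ 17.
Leveled (A100@1, A101@1, A102@3, A103@3, A104@3, A105@4): d1:8  d2:8  d3:7  d4:7  d5:3 ⇒ 8.
Reduction 17 − 8 = 9.

9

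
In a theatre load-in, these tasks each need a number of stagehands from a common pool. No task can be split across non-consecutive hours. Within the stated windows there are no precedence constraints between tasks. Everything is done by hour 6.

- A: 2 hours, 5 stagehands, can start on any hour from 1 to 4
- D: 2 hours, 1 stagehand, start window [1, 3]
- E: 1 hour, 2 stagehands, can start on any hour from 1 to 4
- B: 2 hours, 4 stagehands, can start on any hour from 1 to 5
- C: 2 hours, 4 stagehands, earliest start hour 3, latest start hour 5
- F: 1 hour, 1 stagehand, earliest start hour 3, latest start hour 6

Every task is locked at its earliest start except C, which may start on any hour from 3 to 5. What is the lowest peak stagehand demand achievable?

C@3: h1:12  h2:10  h3:5  h4:4  h5:0  h6:0 → peak 12
C@4: h1:12  h2:10  h3:1  h4:4  h5:4  h6:0 → peak 12
C@5: h1:12  h2:10  h3:1  h4:0  h5:4  h6:4 → peak 12
Best is C@3, peak 12.

12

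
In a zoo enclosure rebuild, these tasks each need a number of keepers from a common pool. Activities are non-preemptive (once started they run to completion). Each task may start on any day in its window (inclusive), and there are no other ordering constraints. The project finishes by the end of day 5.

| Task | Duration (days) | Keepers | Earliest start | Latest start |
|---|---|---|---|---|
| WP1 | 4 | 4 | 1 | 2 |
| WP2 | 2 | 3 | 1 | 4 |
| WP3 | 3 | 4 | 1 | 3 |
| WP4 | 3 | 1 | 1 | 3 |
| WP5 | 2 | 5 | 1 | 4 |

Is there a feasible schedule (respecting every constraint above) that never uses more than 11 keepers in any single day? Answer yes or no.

Schedule WP1@1, WP2@1, WP3@1, WP4@3, WP5@4: d1:11  d2:11  d3:9  d4:10  d5:6 — peak 11 ≤ 11.

yes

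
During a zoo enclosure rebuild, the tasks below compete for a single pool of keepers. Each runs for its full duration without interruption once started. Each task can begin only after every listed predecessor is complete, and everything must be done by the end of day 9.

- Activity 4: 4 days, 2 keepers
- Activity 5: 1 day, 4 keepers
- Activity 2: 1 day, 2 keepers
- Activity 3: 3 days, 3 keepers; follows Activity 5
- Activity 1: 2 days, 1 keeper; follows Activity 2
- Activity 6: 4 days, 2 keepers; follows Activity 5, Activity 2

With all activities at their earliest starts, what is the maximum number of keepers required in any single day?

Early-start schedule: Activity 4@1, Activity 5@1, Activity 2@1, Activity 3@2, Activity 1@2, Activity 6@2.
Load per day: day 1: 8, day 2: 8, day 3: 8, day 4: 7, day 5: 2, day 6: 0, day 7: 0, day 8: 0, day 9: 0.
Peak is 8.

8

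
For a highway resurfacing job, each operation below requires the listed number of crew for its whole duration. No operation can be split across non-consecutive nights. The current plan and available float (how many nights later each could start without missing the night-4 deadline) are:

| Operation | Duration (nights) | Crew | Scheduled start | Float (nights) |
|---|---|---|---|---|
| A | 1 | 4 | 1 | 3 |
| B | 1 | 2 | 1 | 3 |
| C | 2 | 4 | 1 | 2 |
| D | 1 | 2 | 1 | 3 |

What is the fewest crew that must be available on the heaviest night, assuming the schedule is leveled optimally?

4

Early-start (A@1, B@1, C@1, D@1) gives peak 12: n1:12  n2:4  n3:0  n4:0.
Shift B→2, C→3, D→2.
Schedule A@1, B@2, C@3, D@2: n1:4  n2:4  n3:4  n4:4 — peak 4.
Total crew member-nights = 16 over 4 nights ⇒ peak ≥ ⌈16/4⌉ = 4, so 4 is optimal.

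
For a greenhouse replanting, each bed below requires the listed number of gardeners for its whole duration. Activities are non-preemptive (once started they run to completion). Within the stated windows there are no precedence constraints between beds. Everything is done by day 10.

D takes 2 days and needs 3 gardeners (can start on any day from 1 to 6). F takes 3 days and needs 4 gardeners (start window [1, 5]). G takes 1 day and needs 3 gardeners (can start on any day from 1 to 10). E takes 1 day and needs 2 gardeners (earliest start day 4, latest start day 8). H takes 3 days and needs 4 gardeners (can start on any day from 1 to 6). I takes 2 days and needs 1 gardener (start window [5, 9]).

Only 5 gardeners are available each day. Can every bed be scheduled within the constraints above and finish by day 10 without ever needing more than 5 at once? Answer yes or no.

Schedule D@4, F@1, G@9, E@4, H@6, I@5: d1:4  d2:4  d3:4  d4:5  d5:4  d6:5  d7:4  d8:4  d9:3  d10:0 — peak 5 ≤ 5.

yes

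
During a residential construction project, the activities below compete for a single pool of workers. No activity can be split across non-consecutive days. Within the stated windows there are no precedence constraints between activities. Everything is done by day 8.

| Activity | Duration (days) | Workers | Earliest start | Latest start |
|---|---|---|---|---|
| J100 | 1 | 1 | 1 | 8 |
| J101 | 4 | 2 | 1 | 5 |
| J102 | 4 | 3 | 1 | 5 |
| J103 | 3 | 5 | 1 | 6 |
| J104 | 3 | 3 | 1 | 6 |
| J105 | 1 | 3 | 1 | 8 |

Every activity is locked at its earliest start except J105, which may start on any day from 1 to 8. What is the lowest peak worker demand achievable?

14

J105@1: d1:17  d2:13  d3:13  d4:5  d5:0  d6:0  d7:0  d8:0 → peak 17
J105@2: d1:14  d2:16  d3:13  d4:5  d5:0  d6:0  d7:0  d8:0 → peak 16
J105@3: d1:14  d2:13  d3:16  d4:5  d5:0  d6:0  d7:0  d8:0 → peak 16
J105@4: d1:14  d2:13  d3:13  d4:8  d5:0  d6:0  d7:0  d8:0 → peak 14
J105@5: d1:14  d2:13  d3:13  d4:5  d5:3  d6:0  d7:0  d8:0 → peak 14
J105@6: d1:14  d2:13  d3:13  d4:5  d5:0  d6:3  d7:0  d8:0 → peak 14
J105@7: d1:14  d2:13  d3:13  d4:5  d5:0  d6:0  d7:3  d8:0 → peak 14
J105@8: d1:14  d2:13  d3:13  d4:5  d5:0  d6:0  d7:0  d8:3 → peak 14
Best is J105@4, peak 14.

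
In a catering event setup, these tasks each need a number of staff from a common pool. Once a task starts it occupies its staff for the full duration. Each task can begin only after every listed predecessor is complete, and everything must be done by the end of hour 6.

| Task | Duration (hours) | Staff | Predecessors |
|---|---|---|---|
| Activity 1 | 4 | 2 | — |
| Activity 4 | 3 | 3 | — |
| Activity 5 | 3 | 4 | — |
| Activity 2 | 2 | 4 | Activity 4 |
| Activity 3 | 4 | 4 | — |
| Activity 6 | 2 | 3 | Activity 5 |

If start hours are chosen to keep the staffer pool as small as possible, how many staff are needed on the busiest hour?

13

Schedule Activity 1@1, Activity 4@1, Activity 5@1, Activity 2@4, Activity 3@1, Activity 6@4: h1:13  h2:13  h3:13  h4:13  h5:7  h6:0 — peak 13.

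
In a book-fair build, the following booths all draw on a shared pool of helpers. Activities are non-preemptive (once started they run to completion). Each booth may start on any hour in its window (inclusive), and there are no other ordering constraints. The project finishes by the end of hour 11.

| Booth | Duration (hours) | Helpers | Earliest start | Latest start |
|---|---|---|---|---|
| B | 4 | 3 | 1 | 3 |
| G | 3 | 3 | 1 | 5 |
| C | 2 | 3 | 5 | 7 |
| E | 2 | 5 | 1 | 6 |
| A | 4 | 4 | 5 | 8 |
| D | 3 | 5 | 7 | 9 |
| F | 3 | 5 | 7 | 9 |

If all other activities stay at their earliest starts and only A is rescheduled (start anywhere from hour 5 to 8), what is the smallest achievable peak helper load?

A@5: h1:11  h2:11  h3:6  h4:3  h5:7  h6:7  h7:14  h8:14  h9:10  h10:0  h11:0 → peak 14
A@6: h1:11  h2:11  h3:6  h4:3  h5:3  h6:7  h7:14  h8:14  h9:14  h10:0  h11:0 → peak 14
A@7: h1:11  h2:11  h3:6  h4:3  h5:3  h6:3  h7:14  h8:14  h9:14  h10:4  h11:0 → peak 14
A@8: h1:11  h2:11  h3:6  h4:3  h5:3  h6:3  h7:10  h8:14  h9:14  h10:4  h11:4 → peak 14
Best is A@5, peak 14.

14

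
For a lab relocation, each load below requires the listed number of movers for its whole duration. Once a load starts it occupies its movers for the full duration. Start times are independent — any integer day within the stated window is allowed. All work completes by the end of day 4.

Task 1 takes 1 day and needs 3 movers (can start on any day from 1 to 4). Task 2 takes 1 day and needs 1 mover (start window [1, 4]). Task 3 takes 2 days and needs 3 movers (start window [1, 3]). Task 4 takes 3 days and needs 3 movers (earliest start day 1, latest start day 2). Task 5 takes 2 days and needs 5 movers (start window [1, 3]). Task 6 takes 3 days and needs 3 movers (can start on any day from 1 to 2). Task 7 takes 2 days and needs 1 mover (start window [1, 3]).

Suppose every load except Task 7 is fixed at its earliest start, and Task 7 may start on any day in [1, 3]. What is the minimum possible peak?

18

Task 7@1: d1:19  d2:15  d3:6  d4:0 → peak 19
Task 7@2: d1:18  d2:15  d3:7  d4:0 → peak 18
Task 7@3: d1:18  d2:14  d3:7  d4:1 → peak 18
Best is Task 7@2, peak 18.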